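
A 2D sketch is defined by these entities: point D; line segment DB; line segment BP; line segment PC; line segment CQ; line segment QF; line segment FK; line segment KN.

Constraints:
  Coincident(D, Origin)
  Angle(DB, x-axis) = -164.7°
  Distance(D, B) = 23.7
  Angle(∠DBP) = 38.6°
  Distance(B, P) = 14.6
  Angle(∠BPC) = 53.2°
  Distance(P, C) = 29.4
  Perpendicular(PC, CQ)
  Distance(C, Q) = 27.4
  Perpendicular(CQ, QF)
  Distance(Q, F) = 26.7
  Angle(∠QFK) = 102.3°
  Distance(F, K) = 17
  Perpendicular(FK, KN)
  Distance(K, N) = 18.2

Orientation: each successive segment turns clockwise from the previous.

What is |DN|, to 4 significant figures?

20.30

∠QFK = 102.3° gives FK at 29.40° from the x-axis; with |FK| = 17.0, K = (-24.84, 3.251). FK ⟂ KN, so KN runs at -60.60°; with |KN| = 18.2, N = (-15.91, -12.61). Then |DN| = |N − D| = 20.30.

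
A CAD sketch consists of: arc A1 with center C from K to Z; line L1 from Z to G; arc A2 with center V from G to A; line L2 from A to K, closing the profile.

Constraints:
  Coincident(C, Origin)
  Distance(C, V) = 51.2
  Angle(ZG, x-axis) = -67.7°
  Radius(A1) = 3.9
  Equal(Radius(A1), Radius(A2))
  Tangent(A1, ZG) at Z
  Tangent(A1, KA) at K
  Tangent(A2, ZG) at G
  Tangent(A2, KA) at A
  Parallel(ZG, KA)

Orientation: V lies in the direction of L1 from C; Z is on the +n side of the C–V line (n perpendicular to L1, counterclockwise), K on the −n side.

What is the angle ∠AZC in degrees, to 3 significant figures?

81.3°

The slot axis is L1's direction at -67.7°, so u = (cos -67.7°, sin -67.7°) = (0.379, -0.925) and n = (−sin -67.7°, cos -67.7°) = (0.925, 0.379). C is at the origin and V lies 51.2 along u from C, so V = 51.2·u = (19.4, -47.4). Tangency of A1 to both parallel lines with radius 3.9 puts Z and K at C ± 3.9·n: Z = (3.61, 1.48), K = (-3.61, -1.48). Equal radii place G and A the same way about V: G = V + 3.9·n = (23.0, -45.9), A = V − 3.9·n = (15.8, -48.9). Then cos ∠AZC = ZA·ZC / (|ZA||ZC|), giving 81.3°.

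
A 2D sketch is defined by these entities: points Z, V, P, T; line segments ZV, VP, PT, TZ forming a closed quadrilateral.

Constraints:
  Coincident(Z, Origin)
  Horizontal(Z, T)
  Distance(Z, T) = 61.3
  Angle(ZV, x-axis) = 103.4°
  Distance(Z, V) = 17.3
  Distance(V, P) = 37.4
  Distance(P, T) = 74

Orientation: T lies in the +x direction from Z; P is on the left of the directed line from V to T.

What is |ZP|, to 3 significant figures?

52.7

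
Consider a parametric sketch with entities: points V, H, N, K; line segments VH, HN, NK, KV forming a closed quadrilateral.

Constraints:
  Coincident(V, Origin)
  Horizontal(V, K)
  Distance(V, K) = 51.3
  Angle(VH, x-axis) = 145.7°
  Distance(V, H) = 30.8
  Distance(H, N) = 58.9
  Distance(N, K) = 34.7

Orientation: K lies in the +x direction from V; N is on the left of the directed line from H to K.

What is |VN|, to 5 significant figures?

43.418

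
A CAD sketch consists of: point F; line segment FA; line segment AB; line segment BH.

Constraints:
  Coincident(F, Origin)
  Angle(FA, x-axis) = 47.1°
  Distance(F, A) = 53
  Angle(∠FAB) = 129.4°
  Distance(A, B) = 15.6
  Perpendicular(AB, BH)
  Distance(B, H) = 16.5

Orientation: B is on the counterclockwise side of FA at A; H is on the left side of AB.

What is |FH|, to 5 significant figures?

54.979

∠FAB = 129.4°, so AB runs at 47.1° + (180° − 129.4°) = 97.700° from the x-axis; with |AB| = 15.6, B = A + 15.6·(cos 97.700°, sin 97.700°) = (33.988, 54.284). AB is perpendicular to BH; with |BH| = 16.5 on the left of AB, H = B + 16.5·(-0.99098, -0.13399) = (17.637, 52.073). Then |FH| = |H − F| = 54.979.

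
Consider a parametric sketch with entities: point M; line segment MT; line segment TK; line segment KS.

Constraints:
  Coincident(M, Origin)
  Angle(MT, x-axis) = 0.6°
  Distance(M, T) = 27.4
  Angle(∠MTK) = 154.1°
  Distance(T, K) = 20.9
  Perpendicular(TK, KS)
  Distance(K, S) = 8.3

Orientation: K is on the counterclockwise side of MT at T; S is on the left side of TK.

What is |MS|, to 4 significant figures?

45.70

∠MTK = 154.1°, so TK runs at 0.6° + (180° − 154.1°) = 26.50° from the x-axis; with |TK| = 20.9, K = T + 20.9·(cos 26.50°, sin 26.50°) = (46.10, 9.612). TK ⟂ KS; with |KS| = 8.3 on the left of TK, S = K + 8.3·(-0.4462, 0.8949) = (42.40, 17.04). Then |MS| = |S − M| = 45.70.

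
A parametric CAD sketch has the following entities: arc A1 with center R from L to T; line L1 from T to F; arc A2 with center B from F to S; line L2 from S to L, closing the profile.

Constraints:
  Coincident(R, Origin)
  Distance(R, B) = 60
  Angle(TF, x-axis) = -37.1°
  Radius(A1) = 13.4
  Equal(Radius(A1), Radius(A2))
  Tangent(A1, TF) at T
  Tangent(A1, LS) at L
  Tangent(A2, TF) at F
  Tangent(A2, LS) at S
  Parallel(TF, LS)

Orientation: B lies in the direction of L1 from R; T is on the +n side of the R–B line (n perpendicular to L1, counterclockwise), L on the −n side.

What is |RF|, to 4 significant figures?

61.48

Tangency of A1 to both parallel lines with radius 13.4 puts T and L at R ± 13.4·n: T = (8.083, 10.69), L = (-8.083, -10.69). Equal radii place F and S the same way about B: F = B + 13.4·n = (55.94, -25.50), S = B − 13.4·n = (39.77, -46.88). Then |RF| = |F − R| = 61.48.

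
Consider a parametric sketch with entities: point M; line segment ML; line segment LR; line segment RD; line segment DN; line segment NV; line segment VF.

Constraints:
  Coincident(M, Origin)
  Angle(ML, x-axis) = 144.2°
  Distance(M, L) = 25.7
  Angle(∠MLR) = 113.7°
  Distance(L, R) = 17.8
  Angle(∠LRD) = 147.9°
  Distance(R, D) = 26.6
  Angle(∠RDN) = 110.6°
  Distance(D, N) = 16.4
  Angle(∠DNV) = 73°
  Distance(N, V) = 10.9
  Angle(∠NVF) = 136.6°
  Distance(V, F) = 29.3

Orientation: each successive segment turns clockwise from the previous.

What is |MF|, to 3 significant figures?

39.0

M is at the origin; ML runs at 144.2° with length 25.7, so L = (-20.8, 15.0). ∠MLR = 113.7° gives LR at 77.9° from the x-axis; with |LR| = 17.8, R = (-17.1, 32.4). ∠LRD = 147.9° gives RD at 45.8° from the x-axis; with |RD| = 26.6, D = (1.43, 51.5). ∠RDN = 110.6° gives DN at -23.6° from the x-axis; with |DN| = 16.4, N = (16.5, 44.9). ∠DNV = 73.0° gives NV at -131° from the x-axis; with |NV| = 10.9, V = (9.37, 36.7). ∠NVF = 136.6° gives VF at -174° from the x-axis; with |VF| = 29.3, F = (-19.8, 33.6). Then |MF| = |F − M| = 39.0.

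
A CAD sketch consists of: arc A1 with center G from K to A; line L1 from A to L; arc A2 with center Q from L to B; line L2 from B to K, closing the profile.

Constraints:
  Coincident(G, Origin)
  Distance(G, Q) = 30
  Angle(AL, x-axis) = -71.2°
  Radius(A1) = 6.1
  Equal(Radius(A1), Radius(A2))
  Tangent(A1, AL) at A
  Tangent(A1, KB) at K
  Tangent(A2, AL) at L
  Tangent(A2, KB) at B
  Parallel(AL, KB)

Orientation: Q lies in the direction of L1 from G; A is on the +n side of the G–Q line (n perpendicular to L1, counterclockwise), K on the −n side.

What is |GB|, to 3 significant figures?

30.6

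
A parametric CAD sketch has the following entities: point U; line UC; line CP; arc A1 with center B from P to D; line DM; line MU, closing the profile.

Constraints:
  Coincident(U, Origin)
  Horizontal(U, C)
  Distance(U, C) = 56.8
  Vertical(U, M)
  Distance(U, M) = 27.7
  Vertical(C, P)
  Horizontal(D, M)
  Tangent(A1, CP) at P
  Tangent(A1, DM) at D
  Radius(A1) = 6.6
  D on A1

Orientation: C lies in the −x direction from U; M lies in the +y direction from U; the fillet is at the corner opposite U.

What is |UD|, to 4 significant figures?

57.34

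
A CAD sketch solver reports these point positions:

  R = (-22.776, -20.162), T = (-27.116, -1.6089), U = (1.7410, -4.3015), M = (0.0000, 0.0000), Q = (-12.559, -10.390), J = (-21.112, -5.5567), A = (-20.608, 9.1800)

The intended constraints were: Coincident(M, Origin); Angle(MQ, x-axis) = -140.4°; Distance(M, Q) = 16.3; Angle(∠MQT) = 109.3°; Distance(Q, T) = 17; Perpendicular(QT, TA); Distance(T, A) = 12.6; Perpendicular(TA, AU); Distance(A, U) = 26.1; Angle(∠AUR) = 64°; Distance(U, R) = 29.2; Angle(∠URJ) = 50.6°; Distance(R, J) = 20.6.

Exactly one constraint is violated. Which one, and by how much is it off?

Distance(R, J) = 20.6 — off by 5.90.

M = (0.00, 0.00) ✓; MQ at -140.4° ✓; |MQ| = 16.30 ✓; ∠MQT = 109.3° ✓; |QT| = 17.00 ✓; ∠(QT, TA) = 90.00° ✓; |TA| = 12.60 ✓; ∠(TA, AU) = 90.00° ✓; |AU| = 26.10 ✓; ∠AUR = 64.00° ✓; |UR| = 29.20 ✓; ∠URJ = 50.60° ✓; |RJ| = 14.70 ✗.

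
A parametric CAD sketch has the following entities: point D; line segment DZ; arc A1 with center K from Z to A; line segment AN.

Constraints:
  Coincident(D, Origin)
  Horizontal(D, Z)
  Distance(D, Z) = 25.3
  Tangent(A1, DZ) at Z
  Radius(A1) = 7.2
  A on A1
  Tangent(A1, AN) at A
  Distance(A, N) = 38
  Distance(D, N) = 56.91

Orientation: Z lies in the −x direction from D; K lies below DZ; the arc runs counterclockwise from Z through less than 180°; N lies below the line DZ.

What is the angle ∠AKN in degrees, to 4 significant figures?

79.27°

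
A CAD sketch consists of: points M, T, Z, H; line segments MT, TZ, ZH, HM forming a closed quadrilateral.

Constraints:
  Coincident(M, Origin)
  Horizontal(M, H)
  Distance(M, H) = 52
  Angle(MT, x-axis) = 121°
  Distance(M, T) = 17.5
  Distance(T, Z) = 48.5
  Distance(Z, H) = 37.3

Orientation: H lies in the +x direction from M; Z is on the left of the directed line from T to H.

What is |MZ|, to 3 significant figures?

49.1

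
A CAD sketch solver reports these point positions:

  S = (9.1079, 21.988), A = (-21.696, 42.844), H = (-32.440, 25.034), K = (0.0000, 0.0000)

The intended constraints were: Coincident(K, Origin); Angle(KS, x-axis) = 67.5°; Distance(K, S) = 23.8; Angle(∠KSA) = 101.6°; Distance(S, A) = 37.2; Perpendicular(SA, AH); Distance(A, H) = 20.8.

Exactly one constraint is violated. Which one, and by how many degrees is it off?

Perpendicular(SA, AH) — off by 3.00°.

K = (0.00, 0.00) ✓; KS at 67.50° ✓; |KS| = 23.80 ✓; ∠KSA = 101.6° ✓; |SA| = 37.20 ✓; ∠(SA, AH) = 93.00° ✗; |AH| = 20.80 ✓.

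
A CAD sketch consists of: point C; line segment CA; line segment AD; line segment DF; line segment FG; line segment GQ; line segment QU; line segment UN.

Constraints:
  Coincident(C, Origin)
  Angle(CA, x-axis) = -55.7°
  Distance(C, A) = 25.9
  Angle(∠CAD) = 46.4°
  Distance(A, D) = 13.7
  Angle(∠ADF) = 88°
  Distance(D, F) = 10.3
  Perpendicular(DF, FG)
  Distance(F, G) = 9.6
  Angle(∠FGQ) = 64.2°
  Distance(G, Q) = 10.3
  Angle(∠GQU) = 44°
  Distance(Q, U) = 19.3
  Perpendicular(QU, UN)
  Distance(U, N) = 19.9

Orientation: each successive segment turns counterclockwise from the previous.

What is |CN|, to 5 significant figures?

23.850

C is at the origin; CA runs at -55.7° with length 25.9, so A = (14.595, -21.396). ∠CAD = 46.4° gives AD at 77.900° from the x-axis; with |AD| = 13.7, D = (17.467, -8.0003). ∠ADF = 88.0° gives DF at 169.90° from the x-axis; with |DF| = 10.3, F = (7.3267, -6.1940). The perpendicularity gives FG at right angles to DF, so FG runs at -100.10°; with |FG| = 9.6, G = (5.6432, -15.645). ∠FGQ = 64.2° gives GQ at 15.700° from the x-axis; with |GQ| = 10.3, Q = (15.559, -12.858). ∠GQU = 44.0° gives QU at 151.70° from the x-axis; with |QU| = 19.3, U = (-1.4343, -3.7082). QU ⟂ UN, so UN runs at -118.30°; with |UN| = 19.9, N = (-10.869, -21.230). Then |CN| = |N − C| = 23.850.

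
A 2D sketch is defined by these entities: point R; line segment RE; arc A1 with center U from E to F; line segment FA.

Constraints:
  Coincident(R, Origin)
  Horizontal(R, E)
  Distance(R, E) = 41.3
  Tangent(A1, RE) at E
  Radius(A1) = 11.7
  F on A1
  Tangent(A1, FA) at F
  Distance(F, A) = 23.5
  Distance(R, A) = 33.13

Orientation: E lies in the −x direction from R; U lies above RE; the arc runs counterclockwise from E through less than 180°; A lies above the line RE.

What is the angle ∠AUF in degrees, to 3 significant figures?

63.5°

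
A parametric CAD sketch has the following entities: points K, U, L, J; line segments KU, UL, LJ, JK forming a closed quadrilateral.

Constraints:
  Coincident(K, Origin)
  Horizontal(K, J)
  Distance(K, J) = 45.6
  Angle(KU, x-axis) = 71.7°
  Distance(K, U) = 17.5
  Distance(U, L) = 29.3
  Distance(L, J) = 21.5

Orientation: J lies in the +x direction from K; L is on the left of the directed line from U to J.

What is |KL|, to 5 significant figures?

39.374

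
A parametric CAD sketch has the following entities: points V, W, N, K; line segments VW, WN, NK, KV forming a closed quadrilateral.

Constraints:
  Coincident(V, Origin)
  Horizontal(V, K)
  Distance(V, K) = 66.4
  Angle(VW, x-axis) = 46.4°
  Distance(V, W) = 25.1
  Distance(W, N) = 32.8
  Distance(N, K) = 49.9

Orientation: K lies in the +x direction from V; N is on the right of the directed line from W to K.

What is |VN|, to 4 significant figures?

23.71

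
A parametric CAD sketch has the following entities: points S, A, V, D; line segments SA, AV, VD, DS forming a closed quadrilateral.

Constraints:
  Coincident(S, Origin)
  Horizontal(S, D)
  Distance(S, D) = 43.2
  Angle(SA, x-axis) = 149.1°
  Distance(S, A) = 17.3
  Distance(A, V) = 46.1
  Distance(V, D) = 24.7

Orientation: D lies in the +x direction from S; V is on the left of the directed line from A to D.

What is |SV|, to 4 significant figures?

36.21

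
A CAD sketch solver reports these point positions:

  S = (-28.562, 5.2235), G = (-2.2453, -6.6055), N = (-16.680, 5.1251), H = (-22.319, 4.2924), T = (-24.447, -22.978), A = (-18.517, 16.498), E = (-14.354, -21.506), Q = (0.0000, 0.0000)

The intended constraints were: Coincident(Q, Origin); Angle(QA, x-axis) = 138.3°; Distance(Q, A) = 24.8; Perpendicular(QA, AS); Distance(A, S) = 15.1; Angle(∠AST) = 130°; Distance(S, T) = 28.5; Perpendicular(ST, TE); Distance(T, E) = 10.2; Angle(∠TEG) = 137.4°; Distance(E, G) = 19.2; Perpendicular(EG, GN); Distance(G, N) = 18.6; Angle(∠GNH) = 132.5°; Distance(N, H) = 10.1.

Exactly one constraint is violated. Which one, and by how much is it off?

Distance(N, H) = 10.1 — off by 4.40.

Q = (0.00, 0.00) ✓; QA at 138.3° ✓; |QA| = 24.80 ✓; ∠(QA, AS) = 90.00° ✓; |AS| = 15.10 ✓; ∠AST = 130.0° ✓; |ST| = 28.50 ✓; ∠(ST, TE) = 90.00° ✓; |TE| = 10.20 ✓; ∠TEG = 137.4° ✓; |EG| = 19.20 ✓; ∠(EG, GN) = 90.00° ✓; |GN| = 18.60 ✓; ∠GNH = 132.5° ✓; |NH| = 5.700 ✗.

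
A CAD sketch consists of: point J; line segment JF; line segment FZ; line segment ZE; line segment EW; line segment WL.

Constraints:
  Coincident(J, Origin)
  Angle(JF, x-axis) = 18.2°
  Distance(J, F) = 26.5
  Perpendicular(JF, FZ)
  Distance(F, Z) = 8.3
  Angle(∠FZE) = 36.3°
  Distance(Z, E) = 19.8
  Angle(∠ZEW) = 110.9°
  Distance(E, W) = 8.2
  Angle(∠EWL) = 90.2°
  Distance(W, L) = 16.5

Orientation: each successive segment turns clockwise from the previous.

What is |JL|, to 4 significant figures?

33.60

J is at the origin; JF runs at 18.2° with length 26.5, so F = (25.17, 8.277). The perpendicularity gives FZ at right angles to JF, so FZ runs at -71.80°; with |FZ| = 8.3, Z = (27.77, 0.3921). ∠FZE = 36.3° gives ZE at 144.5° from the x-axis; with |ZE| = 19.8, E = (11.65, 11.89). ∠ZEW = 110.9° gives EW at 75.40° from the x-axis; with |EW| = 8.2, W = (13.71, 19.83). ∠EWL = 90.2° gives WL at -14.40° from the x-axis; with |WL| = 16.5, L = (29.70, 15.72). Then |JL| = |L − J| = 33.60.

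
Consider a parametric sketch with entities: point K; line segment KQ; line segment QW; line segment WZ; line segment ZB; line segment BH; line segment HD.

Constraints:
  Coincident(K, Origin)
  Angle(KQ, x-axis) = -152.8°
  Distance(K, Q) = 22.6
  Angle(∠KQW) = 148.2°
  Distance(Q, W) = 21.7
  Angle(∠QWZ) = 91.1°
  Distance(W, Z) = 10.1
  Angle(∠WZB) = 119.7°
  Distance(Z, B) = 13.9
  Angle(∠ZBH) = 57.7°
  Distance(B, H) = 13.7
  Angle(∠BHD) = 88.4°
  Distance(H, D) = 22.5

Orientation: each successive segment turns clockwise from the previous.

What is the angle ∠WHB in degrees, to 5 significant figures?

108.68°

K is at the origin; KQ runs at -152.8° with length 22.6, so Q = (-20.101, -10.330). ∠KQW = 148.2° gives QW at 175.40° from the x-axis; with |QW| = 21.7, W = (-41.731, -8.5901). ∠QWZ = 91.1° gives WZ at 86.500° from the x-axis; with |WZ| = 10.1, Z = (-41.114, 1.4911). ∠WZB = 119.7° gives ZB at 26.200° from the x-axis; with |ZB| = 13.9, B = (-28.642, 7.6280). ∠ZBH = 57.7° gives BH at -96.100° from the x-axis; with |BH| = 13.7, H = (-30.098, -5.9944). Then cos ∠WHB = HW·HB / (|HW||HB|), giving 108.68°.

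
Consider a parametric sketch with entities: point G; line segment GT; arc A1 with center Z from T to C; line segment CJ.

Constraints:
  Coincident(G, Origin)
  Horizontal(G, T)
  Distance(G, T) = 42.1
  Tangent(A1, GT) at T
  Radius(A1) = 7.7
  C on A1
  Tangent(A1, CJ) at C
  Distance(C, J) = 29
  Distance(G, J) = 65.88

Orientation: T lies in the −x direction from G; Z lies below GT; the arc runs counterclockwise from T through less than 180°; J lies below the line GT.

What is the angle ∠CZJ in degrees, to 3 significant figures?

75.1°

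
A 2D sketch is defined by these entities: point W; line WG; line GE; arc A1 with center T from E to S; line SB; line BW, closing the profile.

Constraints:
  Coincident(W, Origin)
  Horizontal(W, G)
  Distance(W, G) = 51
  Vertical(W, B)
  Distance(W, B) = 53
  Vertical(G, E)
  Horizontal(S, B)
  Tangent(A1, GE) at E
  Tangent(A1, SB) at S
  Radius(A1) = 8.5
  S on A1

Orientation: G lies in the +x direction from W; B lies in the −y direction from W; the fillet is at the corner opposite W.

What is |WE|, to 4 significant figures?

67.68

W is at the origin; WG is horizontal with |WG| = 51.0 and G on the +x side, so G = (51.00, 0.000). W and B share the same x with |WB| = 53.0 and B on the −y side, so B = (0.000, -53.00). The virtual corner opposite W is at (51.00, -53.00). Tangency of A1 to GE means the radius TE is perpendicular to GE and the tangent condition forces TS to be normal to SB, with radius 8.5, so the center T sits 8.5 in from both sides at T = (42.50, -44.50). That places the tangent points at E = (51.00, -44.50) on GE and S = (42.50, -53.00) on SB. Then |WE| = |E − W| = 67.68.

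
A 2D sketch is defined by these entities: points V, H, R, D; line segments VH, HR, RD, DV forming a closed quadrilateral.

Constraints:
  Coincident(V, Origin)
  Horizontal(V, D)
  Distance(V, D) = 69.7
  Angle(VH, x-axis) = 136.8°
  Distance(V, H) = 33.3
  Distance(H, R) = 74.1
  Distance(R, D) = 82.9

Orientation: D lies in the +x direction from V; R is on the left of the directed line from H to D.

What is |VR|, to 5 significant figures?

78.971

V is at the origin; V and D share the same y with |VD| = 69.7 and D in +x, so D = (69.7, 0). VH runs at 136.8° with |VH| = 33.3, so H = (-24.275, 22.795). R is determined by |HR| = 74.1 and |RD| = 82.9 together: it lies at the intersection of circle(H, 74.1) and circle(D, 82.9). With |HD| = 96.700, the foot of the radical line on HD is 41.206 from H and the perpendicular offset is √(74.1² − 41.206²) = 61.586. Taking the left-of-HD solution: R = (30.288, 72.932).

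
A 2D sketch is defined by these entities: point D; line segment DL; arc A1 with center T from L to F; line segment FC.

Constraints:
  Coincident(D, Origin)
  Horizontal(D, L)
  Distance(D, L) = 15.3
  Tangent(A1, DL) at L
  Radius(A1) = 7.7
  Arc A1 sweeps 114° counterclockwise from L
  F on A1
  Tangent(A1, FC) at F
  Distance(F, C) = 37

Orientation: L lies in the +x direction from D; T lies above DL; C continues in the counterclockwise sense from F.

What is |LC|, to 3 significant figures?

45.3

D is at the origin; DL is horizontal with |DL| = 15.3 and L on the +x side, so L = (15.3, 0.00). Tangency of A1 to DL means the radius TL is perpendicular to DL, so T = L + (0, 7.7) = (15.3, 7.70). On A1, L sits at bearing -90° from T; a 114° counterclockwise sweep puts F at bearing 24°, so F = T + 7.7·(cos 24°, sin 24°) = (22.3, 10.8). Tangency of A1 to FC means the radius TF is perpendicular to FC, so FC runs along (−sin 24°, cos 24°); with |FC| = 37.0, C = (7.29, 44.6). Then |LC| = |C − L| = 45.3.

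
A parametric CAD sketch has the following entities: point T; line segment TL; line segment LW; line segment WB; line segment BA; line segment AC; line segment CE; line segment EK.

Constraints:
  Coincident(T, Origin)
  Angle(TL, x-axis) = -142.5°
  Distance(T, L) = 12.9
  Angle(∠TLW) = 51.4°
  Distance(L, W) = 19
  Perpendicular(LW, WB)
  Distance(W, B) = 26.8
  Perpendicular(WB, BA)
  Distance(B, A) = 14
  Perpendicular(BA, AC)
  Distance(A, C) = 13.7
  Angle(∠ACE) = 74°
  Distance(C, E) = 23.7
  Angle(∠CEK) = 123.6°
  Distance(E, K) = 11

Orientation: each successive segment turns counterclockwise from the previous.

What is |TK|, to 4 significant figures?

30.55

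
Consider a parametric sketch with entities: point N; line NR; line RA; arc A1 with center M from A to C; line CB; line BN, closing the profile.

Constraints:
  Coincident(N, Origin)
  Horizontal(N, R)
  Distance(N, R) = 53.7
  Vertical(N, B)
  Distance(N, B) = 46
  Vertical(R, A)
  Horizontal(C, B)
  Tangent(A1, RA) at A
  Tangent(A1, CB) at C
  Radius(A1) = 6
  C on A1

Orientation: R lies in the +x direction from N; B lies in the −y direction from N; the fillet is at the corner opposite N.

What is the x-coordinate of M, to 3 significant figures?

47.7

N is at the origin; NR is horizontal with |NR| = 53.7 and R on the +x side, so R = (53.7, 0.00). N and B share the same x with |NB| = 46.0 and B on the −y side, so B = (0.00, -46.0). The virtual corner opposite N is at (53.7, -46.0). Since A1 is tangent to RA there, MA ⟂ RA and tangency of A1 to CB means the radius MC is perpendicular to CB, with radius 6.0, so the center M sits 6.0 in from both sides at M = (47.7, -40.0). So M.x = 47.7.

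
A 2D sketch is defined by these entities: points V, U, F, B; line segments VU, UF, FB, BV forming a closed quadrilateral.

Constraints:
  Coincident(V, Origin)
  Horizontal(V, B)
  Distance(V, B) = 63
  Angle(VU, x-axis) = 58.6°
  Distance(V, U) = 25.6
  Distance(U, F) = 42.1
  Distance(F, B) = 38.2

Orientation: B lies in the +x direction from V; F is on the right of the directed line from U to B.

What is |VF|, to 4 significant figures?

33.68

Checks: |UF| = 42.10 ✓; |FB| = 38.20 ✓.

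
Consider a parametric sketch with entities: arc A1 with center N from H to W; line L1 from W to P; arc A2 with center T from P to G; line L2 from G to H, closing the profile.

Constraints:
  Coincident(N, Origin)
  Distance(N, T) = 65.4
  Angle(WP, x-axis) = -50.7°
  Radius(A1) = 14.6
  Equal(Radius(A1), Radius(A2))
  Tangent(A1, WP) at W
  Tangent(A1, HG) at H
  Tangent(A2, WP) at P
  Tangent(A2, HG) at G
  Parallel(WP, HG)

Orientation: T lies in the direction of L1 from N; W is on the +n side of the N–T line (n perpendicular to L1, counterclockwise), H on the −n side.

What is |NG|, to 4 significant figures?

67.01

Tangency of A1 to both parallel lines with radius 14.6 puts W and H at N ± 14.6·n: W = (11.30, 9.247), H = (-11.30, -9.247). Equal radii place P and G the same way about T: P = T + 14.6·n = (52.72, -41.36), G = T − 14.6·n = (30.13, -59.86). Then |NG| = |G − N| = 67.01.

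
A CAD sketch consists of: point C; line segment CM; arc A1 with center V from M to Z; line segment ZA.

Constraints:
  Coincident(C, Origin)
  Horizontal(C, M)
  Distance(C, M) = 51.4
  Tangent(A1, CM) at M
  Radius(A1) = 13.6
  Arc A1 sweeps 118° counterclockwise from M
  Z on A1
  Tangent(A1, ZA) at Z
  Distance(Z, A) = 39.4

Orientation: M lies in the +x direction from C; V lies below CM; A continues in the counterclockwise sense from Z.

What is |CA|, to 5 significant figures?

79.695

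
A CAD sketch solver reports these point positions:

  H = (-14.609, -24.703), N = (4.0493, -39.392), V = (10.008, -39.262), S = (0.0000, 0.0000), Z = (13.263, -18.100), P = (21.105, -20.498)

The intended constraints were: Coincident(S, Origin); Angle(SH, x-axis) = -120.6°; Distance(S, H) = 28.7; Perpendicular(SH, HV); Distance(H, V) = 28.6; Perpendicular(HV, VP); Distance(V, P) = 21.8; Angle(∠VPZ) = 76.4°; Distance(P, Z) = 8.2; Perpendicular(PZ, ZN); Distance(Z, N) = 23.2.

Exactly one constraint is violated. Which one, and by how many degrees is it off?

Perpendicular(PZ, ZN) — off by 6.40°.

S = (0.00, 0.00) ✓; SH at -120.6° ✓; |SH| = 28.70 ✓; ∠(SH, HV) = 90.00° ✓; |HV| = 28.60 ✓; ∠(HV, VP) = 90.00° ✓; |VP| = 21.80 ✓; ∠VPZ = 76.40° ✓; |PZ| = 8.200 ✓; ∠(PZ, ZN) = 83.60° ✗; |ZN| = 23.20 ✓.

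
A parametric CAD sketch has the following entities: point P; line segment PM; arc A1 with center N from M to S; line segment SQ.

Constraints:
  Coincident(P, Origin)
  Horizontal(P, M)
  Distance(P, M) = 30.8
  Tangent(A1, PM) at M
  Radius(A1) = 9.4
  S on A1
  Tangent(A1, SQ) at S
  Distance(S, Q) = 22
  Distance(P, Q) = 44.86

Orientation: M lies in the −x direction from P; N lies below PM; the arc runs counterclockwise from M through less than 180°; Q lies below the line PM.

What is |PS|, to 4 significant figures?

41.53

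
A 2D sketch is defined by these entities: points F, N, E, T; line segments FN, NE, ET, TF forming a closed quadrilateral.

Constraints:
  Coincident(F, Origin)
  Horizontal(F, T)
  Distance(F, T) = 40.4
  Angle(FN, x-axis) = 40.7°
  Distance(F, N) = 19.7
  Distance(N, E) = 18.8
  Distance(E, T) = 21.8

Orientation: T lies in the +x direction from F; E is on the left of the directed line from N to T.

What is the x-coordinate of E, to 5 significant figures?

32.232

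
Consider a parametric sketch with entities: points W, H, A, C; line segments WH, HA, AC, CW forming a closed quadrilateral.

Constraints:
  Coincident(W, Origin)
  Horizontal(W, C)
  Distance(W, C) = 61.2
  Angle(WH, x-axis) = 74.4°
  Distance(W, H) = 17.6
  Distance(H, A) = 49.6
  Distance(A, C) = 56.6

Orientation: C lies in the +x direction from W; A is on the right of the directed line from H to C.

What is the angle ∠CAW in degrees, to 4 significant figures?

80.22°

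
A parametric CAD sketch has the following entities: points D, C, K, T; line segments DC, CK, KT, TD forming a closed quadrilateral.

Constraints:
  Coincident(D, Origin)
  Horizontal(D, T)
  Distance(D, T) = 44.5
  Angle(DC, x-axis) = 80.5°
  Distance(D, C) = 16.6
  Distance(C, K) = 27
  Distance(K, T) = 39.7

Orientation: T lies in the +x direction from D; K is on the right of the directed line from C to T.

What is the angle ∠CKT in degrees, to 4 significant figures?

82.14°

D is at the origin; DT is horizontal with |DT| = 44.5 and T in +x, so T = (44.5, 0). DC runs at 80.5° with |DC| = 16.6, so C = (2.740, 16.37). K is determined by |CK| = 27.0 and |KT| = 39.7 together: it lies at the intersection of circle(C, 27.0) and circle(T, 39.7). With |CT| = 44.85, the foot of the radical line on CT is 12.98 from C and the perpendicular offset is √(27.0² − 12.98²) = 23.67. Taking the right-of-CT solution: K = (6.188, -10.41).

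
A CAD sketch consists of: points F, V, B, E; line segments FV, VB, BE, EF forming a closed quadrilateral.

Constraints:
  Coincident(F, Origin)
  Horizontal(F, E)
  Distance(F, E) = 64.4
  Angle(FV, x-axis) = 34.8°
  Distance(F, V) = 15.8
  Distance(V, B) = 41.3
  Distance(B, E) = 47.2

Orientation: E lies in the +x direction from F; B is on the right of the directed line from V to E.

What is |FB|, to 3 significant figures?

40.5

F is at the origin; F and E share the same y with |FE| = 64.4 and E in +x, so E = (64.4, 0). FV runs at 34.8° with |FV| = 15.8, so V = (13.0, 9.02). B is determined by |VB| = 41.3 and |BE| = 47.2 together: it lies at the intersection of circle(V, 41.3) and circle(E, 47.2). With |VE| = 52.2, the foot of the radical line on VE is 21.1 from V and the perpendicular offset is √(41.3² − 21.1²) = 35.5. Taking the right-of-VE solution: B = (27.6, -29.6).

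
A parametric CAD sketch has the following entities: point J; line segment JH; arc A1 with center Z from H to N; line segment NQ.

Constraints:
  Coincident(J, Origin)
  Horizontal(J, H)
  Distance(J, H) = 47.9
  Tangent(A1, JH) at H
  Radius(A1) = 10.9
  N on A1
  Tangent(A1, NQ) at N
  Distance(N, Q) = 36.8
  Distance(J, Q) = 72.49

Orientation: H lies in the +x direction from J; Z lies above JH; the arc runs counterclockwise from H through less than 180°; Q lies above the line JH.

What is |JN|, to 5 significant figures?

59.993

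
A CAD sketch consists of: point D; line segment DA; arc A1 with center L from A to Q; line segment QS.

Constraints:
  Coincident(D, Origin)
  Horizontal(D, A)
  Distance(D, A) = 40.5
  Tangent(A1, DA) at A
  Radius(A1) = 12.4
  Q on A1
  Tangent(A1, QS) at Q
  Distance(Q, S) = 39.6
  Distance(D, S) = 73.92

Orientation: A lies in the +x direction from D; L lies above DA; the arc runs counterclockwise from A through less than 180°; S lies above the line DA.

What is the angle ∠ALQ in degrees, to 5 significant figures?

90.752°

D is at the origin; DA is horizontal with |DA| = 40.5 and A on the +x side, so A = (40.500, 0.0000). A1 meets DA tangentially, so LA is at right angles to DA, so L = A + (0, 12.4) = (40.500, 12.400). Since LQ ⟂ QS (tangency), |LS| = √(12.4² + 39.6²) = 41.496 regardless of where Q sits on A1. So S lies on both circle(D, 73.92) and circle(L, 41.496); the above-DA intersection is S = (52.379, 52.159). Q is the foot of the tangent from S: Q = (52.899, 12.563).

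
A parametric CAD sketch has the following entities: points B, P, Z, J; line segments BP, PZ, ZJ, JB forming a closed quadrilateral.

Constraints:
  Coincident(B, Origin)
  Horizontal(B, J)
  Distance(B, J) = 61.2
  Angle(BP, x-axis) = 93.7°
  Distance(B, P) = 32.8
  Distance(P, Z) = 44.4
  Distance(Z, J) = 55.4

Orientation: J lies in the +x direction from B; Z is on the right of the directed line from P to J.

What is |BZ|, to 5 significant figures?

12.751

Checks: |PZ| = 44.40 ✓; |ZJ| = 55.40 ✓.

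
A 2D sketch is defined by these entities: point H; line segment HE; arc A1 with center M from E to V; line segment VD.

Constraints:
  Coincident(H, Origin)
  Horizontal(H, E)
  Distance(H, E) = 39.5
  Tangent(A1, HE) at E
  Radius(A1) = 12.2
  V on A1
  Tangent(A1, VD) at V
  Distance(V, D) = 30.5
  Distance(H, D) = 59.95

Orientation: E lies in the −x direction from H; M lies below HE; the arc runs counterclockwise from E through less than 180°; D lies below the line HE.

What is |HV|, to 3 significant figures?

53.5

Checks: |HE| = 39.50 ✓; |MV| = 12.20 ✓; ∠(MV, VD) = 90.00° ✓; |VD| = 30.50 ✓; |HD| = 59.95 ✓.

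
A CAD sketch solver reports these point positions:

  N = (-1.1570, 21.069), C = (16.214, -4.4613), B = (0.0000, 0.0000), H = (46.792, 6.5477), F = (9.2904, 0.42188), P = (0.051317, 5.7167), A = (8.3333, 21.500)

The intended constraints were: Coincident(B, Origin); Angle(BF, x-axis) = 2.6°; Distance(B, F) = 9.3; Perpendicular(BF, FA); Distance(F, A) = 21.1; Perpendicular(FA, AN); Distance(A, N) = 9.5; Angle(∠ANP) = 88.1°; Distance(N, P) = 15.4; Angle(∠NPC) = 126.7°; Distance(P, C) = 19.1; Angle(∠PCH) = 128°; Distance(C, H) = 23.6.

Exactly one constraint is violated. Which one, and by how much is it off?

Distance(C, H) = 23.6 — off by 8.90.

B = (0.00, 0.00) ✓; BF at 2.600° ✓; |BF| = 9.300 ✓; ∠(BF, FA) = 90.00° ✓; |FA| = 21.10 ✓; ∠(FA, AN) = 90.00° ✓; |AN| = 9.500 ✓; ∠ANP = 88.10° ✓; |NP| = 15.40 ✓; ∠NPC = 126.7° ✓; |PC| = 19.10 ✓; ∠PCH = 128.0° ✓; |CH| = 32.50 ✗.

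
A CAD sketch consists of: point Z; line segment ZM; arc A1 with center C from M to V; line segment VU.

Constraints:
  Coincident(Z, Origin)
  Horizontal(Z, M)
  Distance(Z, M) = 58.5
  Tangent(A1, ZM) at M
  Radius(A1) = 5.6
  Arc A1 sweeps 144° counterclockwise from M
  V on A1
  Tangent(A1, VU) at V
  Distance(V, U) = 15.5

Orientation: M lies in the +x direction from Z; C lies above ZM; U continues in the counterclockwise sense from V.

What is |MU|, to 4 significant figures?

21.35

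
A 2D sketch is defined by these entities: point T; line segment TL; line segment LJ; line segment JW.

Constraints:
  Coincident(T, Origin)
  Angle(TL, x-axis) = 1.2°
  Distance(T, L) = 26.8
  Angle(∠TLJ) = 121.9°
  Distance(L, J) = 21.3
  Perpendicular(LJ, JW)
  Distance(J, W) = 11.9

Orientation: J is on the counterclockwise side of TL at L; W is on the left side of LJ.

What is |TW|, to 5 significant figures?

37.086

T is at the origin; TL runs at 1.2° with length 26.8, so L = 26.8·(cos 1.2°, sin 1.2°) = (26.794, 0.56126). ∠TLJ = 121.9°, so LJ runs at 1.2° + (180° − 121.9°) = 59.300° from the x-axis; with |LJ| = 21.3, J = L + 21.3·(cos 59.300°, sin 59.300°) = (37.669, 18.876). The perpendicularity gives JW at right angles to LJ; with |JW| = 11.9 on the left of LJ, W = J + 11.9·(-0.85985, 0.51054) = (27.436, 24.952). Then |TW| = |W − T| = 37.086.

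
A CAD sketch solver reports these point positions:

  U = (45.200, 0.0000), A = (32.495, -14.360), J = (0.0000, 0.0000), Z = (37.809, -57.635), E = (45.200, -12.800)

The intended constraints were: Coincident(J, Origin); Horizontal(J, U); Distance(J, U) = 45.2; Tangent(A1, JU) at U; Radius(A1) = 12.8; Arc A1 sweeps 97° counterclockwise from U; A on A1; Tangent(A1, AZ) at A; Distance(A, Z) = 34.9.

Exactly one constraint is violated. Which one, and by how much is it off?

Distance(A, Z) = 34.9 — off by 8.70.

J = (0.00, 0.00) ✓; J.y = 0.00, U.y = 0.00 ✓; |JU| = 45.20 ✓; ∠(EU, UJ) = 90.00° ✓; |EU| = 12.80 ✓; bearing(E→A) − bearing(E→U) = 97.00° ✓; |EA| = 12.80 ✓; ∠(EA, AZ) = 90.00° ✓; |AZ| = 43.60 ✗.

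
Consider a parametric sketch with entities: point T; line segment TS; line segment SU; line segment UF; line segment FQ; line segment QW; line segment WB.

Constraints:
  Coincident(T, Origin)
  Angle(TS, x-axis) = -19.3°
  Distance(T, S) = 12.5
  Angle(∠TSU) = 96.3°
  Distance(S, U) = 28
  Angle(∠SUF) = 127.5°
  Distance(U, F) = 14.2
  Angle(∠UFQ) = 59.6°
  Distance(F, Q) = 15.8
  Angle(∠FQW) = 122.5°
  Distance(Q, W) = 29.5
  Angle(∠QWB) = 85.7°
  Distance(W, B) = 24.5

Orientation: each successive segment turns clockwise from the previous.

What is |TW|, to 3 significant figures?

22.2

T is at the origin; TS runs at -19.3° with length 12.5, so S = (11.8, -4.13). ∠TSU = 96.3° gives SU at -103° from the x-axis; with |SU| = 28.0, U = (5.50, -31.4). ∠SUF = 127.5° gives UF at -156° from the x-axis; with |UF| = 14.2, F = (-7.42, -37.3). ∠UFQ = 59.6° gives FQ at 84.1° from the x-axis; with |FQ| = 15.8, Q = (-5.80, -21.6). ∠FQW = 122.5° gives QW at 26.6° from the x-axis; with |QW| = 29.5, W = (20.6, -8.38). Then |TW| = |W − T| = 22.2.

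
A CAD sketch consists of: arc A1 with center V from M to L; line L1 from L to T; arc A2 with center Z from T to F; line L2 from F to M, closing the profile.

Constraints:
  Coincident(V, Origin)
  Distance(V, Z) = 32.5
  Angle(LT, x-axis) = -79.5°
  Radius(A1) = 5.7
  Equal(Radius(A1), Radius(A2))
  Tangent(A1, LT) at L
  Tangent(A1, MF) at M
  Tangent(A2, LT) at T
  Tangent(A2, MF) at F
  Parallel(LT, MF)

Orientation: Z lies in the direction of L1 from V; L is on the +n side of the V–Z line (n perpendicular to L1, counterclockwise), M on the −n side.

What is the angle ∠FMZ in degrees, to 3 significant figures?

9.95°

The slot axis is L1's direction at -79.5°, so u = (cos -79.5°, sin -79.5°) = (0.182, -0.983) and n = (−sin -79.5°, cos -79.5°) = (0.983, 0.182). V is at the origin and Z lies 32.5 along u from V, so Z = 32.5·u = (5.92, -32.0). Tangency of A1 to both parallel lines with radius 5.7 puts L and M at V ± 5.7·n: L = (5.60, 1.04), M = (-5.60, -1.04). Equal radii place T and F the same way about Z: T = Z + 5.7·n = (11.5, -30.9), F = Z − 5.7·n = (0.318, -33.0). Then cos ∠FMZ = MF·MZ / (|MF||MZ|), giving 9.95°.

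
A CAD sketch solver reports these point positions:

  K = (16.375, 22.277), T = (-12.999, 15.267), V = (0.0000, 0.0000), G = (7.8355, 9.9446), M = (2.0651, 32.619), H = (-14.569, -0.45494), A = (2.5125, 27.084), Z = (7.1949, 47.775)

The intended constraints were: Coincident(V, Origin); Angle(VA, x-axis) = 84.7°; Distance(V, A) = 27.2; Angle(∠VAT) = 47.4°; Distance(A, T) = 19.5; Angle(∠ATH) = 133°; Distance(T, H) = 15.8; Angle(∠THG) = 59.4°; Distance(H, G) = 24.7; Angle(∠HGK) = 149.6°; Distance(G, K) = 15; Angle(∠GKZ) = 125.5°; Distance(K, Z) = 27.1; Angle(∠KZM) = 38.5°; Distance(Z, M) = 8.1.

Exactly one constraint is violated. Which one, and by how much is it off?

Distance(Z, M) = 8.1 — off by 7.90.

V = (0.00, 0.00) ✓; VA at 84.70° ✓; |VA| = 27.20 ✓; ∠VAT = 47.40° ✓; |AT| = 19.50 ✓; ∠ATH = 133.0° ✓; |TH| = 15.80 ✓; ∠THG = 59.40° ✓; |HG| = 24.70 ✓; ∠HGK = 149.6° ✓; |GK| = 15.00 ✓; ∠GKZ = 125.5° ✓; |KZ| = 27.10 ✓; ∠KZM = 38.50° ✓; |ZM| = 16.00 ✗.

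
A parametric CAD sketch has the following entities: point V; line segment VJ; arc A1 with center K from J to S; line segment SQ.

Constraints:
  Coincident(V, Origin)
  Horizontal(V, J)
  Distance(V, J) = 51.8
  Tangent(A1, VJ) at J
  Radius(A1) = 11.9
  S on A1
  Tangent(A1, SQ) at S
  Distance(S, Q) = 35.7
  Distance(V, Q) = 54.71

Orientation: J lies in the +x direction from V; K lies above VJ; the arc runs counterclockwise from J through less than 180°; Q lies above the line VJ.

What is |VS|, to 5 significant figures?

63.102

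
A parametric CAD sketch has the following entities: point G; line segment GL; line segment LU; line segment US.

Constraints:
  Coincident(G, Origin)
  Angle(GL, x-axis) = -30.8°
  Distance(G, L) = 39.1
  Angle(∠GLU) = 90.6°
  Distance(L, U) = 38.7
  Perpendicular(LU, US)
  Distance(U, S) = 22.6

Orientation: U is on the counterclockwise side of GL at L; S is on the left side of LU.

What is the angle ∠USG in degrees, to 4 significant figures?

112.9°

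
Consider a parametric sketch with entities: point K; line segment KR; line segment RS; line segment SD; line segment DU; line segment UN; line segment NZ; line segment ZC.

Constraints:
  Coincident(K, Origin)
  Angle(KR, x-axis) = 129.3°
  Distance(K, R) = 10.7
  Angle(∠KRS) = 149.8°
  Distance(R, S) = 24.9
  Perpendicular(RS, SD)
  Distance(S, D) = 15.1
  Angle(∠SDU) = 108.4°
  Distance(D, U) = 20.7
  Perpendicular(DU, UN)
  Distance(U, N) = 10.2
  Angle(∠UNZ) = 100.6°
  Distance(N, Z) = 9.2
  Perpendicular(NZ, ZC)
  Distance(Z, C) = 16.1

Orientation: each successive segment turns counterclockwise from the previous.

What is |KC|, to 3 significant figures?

31.6

∠UNZ = 100.6° gives NZ at 130° from the x-axis; with |NZ| = 9.2, Z = (-18.8, 4.79). NZ ⟂ ZC, so ZC runs at -140°; with |ZC| = 16.1, C = (-31.1, -5.66). Then |KC| = |C − K| = 31.6.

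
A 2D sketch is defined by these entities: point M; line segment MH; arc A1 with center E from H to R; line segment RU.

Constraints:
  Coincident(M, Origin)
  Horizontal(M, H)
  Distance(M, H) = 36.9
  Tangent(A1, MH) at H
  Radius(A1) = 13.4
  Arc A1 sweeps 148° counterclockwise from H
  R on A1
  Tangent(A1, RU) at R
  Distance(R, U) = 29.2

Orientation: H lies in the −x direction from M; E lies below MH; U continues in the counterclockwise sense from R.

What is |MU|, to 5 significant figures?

44.600

M is at the origin; M and H share the same y with |MH| = 36.9 and H on the −x side, so H = (-36.900, 0.0000). Tangency of A1 to MH means the radius EH is perpendicular to MH, so E = H + (0, -13.4) = (-36.900, -13.400). On A1, H sits at bearing 90° from E; a 148° counterclockwise sweep puts R at bearing 238°, so R = E + 13.4·(cos 238°, sin 238°) = (-44.001, -24.764). Since A1 is tangent to RU there, ER ⟂ RU, so RU runs along (−sin 238°, cos 238°); with |RU| = 29.2, U = (-19.238, -40.237). Then |MU| = |U − M| = 44.600.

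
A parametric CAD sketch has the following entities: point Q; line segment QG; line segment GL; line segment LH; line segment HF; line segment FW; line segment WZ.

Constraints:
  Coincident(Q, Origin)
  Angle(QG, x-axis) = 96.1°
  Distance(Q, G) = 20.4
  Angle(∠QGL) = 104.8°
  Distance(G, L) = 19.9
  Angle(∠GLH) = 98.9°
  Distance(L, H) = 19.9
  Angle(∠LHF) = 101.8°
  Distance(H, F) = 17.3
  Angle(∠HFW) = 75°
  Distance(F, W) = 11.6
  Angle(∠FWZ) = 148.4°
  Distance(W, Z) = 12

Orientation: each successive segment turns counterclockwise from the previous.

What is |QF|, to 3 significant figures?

13.4

∠GLH = 98.9° gives LH at -108° from the x-axis; with |LH| = 19.9, H = (-27.9, 4.33). ∠LHF = 101.8° gives HF at -29.4° from the x-axis; with |HF| = 17.3, F = (-12.8, -4.17). Then |QF| = |F − Q| = 13.4.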